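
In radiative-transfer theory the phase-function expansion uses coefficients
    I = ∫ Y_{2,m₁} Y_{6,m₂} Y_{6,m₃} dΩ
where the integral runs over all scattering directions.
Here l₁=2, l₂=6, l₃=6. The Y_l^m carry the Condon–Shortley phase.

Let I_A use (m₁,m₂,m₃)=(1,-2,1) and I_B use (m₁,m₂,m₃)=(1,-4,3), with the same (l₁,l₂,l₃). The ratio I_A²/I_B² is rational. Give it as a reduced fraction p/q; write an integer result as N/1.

Same 2,6,6: normalisation and zero-m 3j drop out of the ratio.
A: Δ: 2! 2! 10! / 15! → 1/90090; sum: t=0:+1/34560 t=1:−1/60480 = 1/80640; 3j²(2 6 6; 1 -2 1) = Δ·Π!·Σ² = 6/1001  (sign -1)
B: Δ: 2! 2! 10! / 15! → 1/90090; sum: t=0:+1/161280 t=1:−1/725760 = 1/207360; 3j²(2 6 6; 1 -4 3) = Δ·Π!·Σ² = 7/286  (sign -1)
I_A²/I_B² = (6/1001)/(7/286) = 12/49

12/49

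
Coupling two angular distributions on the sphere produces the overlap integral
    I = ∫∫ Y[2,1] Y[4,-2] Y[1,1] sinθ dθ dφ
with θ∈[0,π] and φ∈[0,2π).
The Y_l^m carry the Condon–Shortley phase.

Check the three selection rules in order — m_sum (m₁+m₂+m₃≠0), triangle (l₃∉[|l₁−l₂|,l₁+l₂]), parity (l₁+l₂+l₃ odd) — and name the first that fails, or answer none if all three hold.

triangle

m₁+m₂+m₃ = 1 − 2 + 1 = 0  ✓
triangle: need |l₁−l₂| ≤ l₃ ≤ l₁+l₂ = [2,6]; l₃=1 is outside  ✗
parity: l₁+l₂+l₃ = 7 is odd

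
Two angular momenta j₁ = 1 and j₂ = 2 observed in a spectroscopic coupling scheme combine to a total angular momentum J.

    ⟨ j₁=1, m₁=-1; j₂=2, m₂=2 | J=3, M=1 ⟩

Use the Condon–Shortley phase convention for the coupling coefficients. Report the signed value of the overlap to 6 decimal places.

+0.258199  (= +√(1/15))

j₁+j₂−J=0  J+j₁−j₂=2  J−j₁+j₂=4  j₁+j₂+J+1=7
(j₁±m₁, j₂±m₂, J±M) = (0,2,4,0,4,2)
P² = 768/5
sum k=0..0:
  [0] +1/48 = 1/48
S = 1/48
C² = P²·S² = 1/15 ; C = +0.258199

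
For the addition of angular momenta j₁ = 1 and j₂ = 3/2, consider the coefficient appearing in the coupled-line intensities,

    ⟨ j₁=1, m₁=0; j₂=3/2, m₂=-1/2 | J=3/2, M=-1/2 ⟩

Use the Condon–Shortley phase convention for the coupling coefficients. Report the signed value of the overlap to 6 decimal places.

+0.258199

j₁+j₂−J=1  J+j₁−j₂=1  J−j₁+j₂=2  j₁+j₂+J+1=5
(j₁±m₁, j₂±m₂, J±M) = (1,1,1,2,1,2)
P² = 4/15
sum k=0..1:
  [0] +1/1 = 1
  [1] −1/2 = -1/2
S = 1/2
C² = P²·S² = 1/15 ; C = +0.258199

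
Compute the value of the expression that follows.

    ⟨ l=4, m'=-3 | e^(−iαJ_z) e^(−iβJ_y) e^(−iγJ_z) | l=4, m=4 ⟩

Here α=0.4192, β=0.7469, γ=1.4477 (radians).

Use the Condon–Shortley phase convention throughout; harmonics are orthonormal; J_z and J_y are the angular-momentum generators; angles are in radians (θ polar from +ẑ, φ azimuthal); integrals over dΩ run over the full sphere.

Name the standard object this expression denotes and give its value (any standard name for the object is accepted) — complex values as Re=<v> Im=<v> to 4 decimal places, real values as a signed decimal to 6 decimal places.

This is a Wigner D-matrix element — the rotation-matrix element ⟨l m'| R(α,β,γ) |l m⟩ in the angular-momentum basis.
Split into d^4_{-3,4}(β=0.7469) × two z-phases.
c=cos(0.746900/2)=0.931074, s=sin(0.746900/2)=0.364830; N=√[1·5040·40320·1]=14255.272709
k: max(0,(4)−(-3))=7 … min(4+(4),4−(-3))=7
  k=7: (−1)^0·14255.2727/(5040)·0.9311^1·0.3648^7 = +0.002265
d^4_{-3,4}(0.7469) = +0.002265
D = (+0.308101+0.951354i)·(+0.002265)·(+0.881208+0.472729i) = -0.000404+0.002229i

Wigner D-matrix element, Re=-0.0004 Im=0.0022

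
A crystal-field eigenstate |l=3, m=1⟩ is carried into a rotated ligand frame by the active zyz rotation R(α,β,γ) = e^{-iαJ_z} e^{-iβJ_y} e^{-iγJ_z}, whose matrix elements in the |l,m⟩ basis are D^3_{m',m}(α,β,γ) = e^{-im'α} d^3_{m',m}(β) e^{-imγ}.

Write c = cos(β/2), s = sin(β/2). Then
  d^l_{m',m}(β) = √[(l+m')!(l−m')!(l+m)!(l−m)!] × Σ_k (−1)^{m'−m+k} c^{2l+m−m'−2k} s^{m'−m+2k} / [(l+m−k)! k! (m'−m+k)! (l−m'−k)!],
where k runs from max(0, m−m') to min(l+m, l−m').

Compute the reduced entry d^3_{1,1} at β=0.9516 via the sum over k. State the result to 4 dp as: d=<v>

d=-0.3459

d^3_{1,1}(β=0.9516) via the finite sum:
With c≡cos(β/2)=0.888927 and s≡sin(β/2)=0.458050, N=[24·2·24·2]^{1/2}=48.000000
Admissible k: 0..2 (factorial args all ≥0)
  k=0: (−1)^0·48.0000/(48)·0.8889^6·0.4580^0 = +0.493396
  k=1: (−1)^1·48.0000/(6)·0.8889^4·0.4580^2 = -1.048042
  k=2: (−1)^2·48.0000/(8)·0.8889^2·0.4580^4 = +0.208705
d^3_{1,1}(0.9516) = +0.493396 -1.048042 +0.208705 = -0.345941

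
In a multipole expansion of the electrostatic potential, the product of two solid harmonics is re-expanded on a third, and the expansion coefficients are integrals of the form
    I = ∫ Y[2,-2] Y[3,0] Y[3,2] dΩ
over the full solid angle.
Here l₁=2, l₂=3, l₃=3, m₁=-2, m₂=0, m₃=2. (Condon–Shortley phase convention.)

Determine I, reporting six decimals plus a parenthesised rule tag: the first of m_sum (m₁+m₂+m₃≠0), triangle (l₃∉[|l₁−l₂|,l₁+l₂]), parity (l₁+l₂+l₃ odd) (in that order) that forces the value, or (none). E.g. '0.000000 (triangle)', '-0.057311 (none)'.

Checks pass: Σm=0; 8 even; l₃=3∈[1,5].
(2·2+1)(2·3+1)(2·3+1) = 245
Δ: 2! 2! 4! / 9! → 1/3780
sum: t=0:+1/24 t=1:−1/4 t=2:+1/24 = -1/6
3j²(2 3 3; 0 0 0) = Δ·Π!·Σ² = 4/105  (sign +1)
sum: t=2:+1/24 = 1/24
3j²(2 3 3; -2 0 2) = Δ·Π!·Σ² = 1/21  (sign -1)
combine: 4πI² = 245·4/105·1/21 = 4/9
take √, sign -1: I = -0.18806319
No selection rule forces the value: the integral is nonzero (none).

-0.188063 (none)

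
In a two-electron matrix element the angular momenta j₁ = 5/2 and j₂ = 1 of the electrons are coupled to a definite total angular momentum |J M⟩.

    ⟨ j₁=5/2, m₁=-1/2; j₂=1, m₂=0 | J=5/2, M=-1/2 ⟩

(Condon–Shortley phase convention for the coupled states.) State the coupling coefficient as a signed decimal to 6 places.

-0.169031

√[6·1!4!1!/7! · 2!3!1!1!2!3!] = √(144/35)
  +(−1)^0/∏(0,1,3,1,1,0)! = 1/6  (running 1/6)
  +(−1)^1/∏(1,0,2,0,2,1)! = -1/4  (running -1/12)
⟨..|..⟩ = √(144/35)·(-1/12) = -0.169031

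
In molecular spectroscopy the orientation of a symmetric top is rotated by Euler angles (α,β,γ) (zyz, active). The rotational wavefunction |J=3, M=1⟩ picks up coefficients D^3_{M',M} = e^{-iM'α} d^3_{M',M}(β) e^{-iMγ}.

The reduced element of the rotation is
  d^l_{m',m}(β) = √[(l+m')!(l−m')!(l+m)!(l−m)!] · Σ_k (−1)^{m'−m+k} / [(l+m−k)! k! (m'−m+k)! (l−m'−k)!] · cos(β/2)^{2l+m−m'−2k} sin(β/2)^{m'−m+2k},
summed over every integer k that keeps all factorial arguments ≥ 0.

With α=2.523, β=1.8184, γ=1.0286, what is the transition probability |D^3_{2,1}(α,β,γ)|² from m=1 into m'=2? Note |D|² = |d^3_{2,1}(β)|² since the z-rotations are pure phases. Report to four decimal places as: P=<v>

Split into d^3_{2,1}(β=1.8184) × two z-phases.
With c≡cos(β/2)=0.614377 and s≡sin(β/2)=0.789012, N=[120·1·24·2]^{1/2}=75.894664
Admissible k: 0..1 (factorial args all ≥0)
  k=0: (−1)^1·75.8947/(24)·0.6144^5·0.7890^1 = -0.218403
  k=1: (−1)^2·75.8947/(12)·0.6144^3·0.7890^3 = +0.720422
d^3_{2,1}(1.8184) = -0.218403 +0.720422 = +0.502018
|D^3_{2,1}|² = |d^3_{2,1}(β)|² = (+0.502018)² = 0.252023 (the z-rotation phases have unit modulus)

P=0.2520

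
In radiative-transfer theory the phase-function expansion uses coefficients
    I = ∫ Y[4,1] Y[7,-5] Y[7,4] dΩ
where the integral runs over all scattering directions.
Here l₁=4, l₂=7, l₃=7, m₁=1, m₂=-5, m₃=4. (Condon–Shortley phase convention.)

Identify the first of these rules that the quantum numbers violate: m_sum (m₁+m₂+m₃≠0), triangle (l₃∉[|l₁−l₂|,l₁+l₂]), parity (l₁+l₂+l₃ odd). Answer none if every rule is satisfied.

m₁+m₂+m₃ = 1 − 5 + 4 = 0  ✓
triangle: |4−7|=3 ≤ l₃=7 ≤ 4+7=11  ✓
parity: l₁+l₂+l₃ = 18 is even  ✓

none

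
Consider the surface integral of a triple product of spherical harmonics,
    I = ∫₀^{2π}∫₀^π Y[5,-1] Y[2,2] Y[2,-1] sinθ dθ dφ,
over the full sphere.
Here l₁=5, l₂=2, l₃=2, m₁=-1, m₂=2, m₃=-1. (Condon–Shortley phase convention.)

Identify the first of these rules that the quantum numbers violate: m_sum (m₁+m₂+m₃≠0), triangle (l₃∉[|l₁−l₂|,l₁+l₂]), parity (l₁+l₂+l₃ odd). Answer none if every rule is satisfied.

triangle

Σmᵢ = 0  ✓
l₃∈[|l₁−l₂|,l₁+l₂]=[3,7] required, l₃=2 fails  ✗
Σlᵢ = 9 ⇒ odd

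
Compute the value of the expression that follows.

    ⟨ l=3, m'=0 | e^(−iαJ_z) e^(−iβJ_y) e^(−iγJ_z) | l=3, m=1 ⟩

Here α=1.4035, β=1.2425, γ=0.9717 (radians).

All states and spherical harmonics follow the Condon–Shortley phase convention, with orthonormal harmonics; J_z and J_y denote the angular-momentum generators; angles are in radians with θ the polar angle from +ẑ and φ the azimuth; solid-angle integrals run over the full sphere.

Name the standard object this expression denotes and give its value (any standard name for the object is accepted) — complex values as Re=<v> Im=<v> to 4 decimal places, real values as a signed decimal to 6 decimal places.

This is a Wigner D-matrix element — the rotation-matrix element ⟨l m'| R(α,β,γ) |l m⟩ in the angular-momentum basis.
D^3_{0,1}(1.4035,1.2425,0.9717) = e^{-i·0·1.4035}·d^3_{0,1}(1.2425)·e^{-i·1·0.9717}. Compute d first:
Half-angle: c=0.813152, s=0.582052. N=√(6·6·24·2)=41.569219
Admissible k: 1..3 (factorial args all ≥0)
  k=1: (−1)^0·41.5692/(12)·0.8132^5·0.5821^1 = +0.716820
  k=2: (−1)^1·41.5692/(4)·0.8132^3·0.5821^3 = -1.101823
  k=3: (−1)^2·41.5692/(12)·0.8132^1·0.5821^5 = +0.188179
d^3_{0,1}(1.2425) = +0.716820 -1.101823 +0.188179 = -0.196824
Phases: e^{-i·(0)·1.4035}=+1.000000+0.000000i, e^{-i·(1)·0.9717}=+0.563896-0.825846i ⇒ D=-0.110989+0.162546i

Wigner D-matrix element, Re=-0.1110 Im=0.1625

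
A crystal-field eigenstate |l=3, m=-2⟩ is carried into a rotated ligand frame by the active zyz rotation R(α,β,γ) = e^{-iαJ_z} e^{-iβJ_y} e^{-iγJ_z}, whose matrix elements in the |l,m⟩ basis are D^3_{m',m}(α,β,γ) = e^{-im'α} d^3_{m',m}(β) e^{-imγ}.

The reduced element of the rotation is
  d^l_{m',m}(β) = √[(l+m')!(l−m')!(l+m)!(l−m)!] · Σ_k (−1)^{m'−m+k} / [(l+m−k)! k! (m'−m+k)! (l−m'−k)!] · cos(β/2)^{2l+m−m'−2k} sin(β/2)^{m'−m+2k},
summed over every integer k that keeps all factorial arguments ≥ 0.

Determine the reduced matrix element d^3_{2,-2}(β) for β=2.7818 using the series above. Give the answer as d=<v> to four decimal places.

d^3_{2,-2}(β=2.7818) via the finite sum:
c=cos(2.781800/2)=0.178928, s=sin(2.781800/2)=0.983862; N=√[120·1·1·120]=120.000000
k∈{0,1} keeps every argument non-negative
  k=0: (−1)^4·120.0000/(24)·0.1789^2·0.9839^4 = +0.149990
  k=1: (−1)^5·120.0000/(120)·0.1789^0·0.9839^6 = -0.906997
d^3_{2,-2}(2.7818) = +0.149990 -0.906997 = -0.757007

d=-0.7570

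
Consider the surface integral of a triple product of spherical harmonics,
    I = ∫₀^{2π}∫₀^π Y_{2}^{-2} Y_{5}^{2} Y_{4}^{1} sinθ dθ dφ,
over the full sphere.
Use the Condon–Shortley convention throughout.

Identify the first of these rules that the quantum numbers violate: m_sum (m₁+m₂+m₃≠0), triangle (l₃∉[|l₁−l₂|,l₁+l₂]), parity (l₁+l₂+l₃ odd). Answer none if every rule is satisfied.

azimuthal sum: -2 + 2 + 1 = 1  ✗
3 ≤ 4 ≤ 7 (triangle on l)
L = 2 + 5 + 4 = 11 (odd)

m_sum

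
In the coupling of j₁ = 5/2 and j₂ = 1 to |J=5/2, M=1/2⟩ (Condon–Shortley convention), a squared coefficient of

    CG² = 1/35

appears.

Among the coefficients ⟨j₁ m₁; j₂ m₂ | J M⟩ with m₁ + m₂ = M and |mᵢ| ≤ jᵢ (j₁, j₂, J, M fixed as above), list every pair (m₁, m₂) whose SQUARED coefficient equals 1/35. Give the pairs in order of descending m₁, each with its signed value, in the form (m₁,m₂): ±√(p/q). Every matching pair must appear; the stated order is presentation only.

(1/2,0): +√(1/35)

Admissible pairs with m₁+m₂ = M = 1/2: (-1/2,1), (1/2,0), (3/2,-1)
  (m₁,m₂)=(3/2,-1): CG² = 16/35, CG = +√(16/35)
  (m₁,m₂)=(1/2,0): CG² = 1/35, CG = +√(1/35)   ← matches the target
  (m₁,m₂)=(-1/2,1): CG² = 18/35, CG = −√(18/35)
Pairs with CG² = 1/35: (1/2,0): +√(1/35)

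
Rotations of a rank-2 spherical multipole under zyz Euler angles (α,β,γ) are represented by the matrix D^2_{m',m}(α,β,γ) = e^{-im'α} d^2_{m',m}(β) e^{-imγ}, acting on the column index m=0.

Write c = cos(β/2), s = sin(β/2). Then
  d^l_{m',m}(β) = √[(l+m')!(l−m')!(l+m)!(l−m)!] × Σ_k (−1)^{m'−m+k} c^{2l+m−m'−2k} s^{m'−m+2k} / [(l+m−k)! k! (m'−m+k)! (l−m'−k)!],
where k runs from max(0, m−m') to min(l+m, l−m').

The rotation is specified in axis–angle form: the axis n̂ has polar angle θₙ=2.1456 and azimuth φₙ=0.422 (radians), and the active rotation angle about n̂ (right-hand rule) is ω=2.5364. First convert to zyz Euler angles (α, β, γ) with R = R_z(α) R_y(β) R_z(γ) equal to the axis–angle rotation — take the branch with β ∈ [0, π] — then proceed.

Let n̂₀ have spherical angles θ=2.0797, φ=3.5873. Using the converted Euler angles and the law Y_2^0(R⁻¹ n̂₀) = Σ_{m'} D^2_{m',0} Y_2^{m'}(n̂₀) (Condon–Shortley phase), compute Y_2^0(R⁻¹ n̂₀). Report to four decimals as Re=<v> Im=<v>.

Axis–angle → zyz. n̂ = (sinθₙcosφₙ, sinθₙsinφₙ, cosθₙ) = (+0.765669, +0.343765, -0.543670), ω = 2.5364.
R = I cosω + sinω [n̂]ₓ + (1−cosω) n̂n̂ᵀ gives
  R = [+0.245982, +0.788977, -0.563034; +0.170367, -0.607032, -0.776200; -0.954184, +0.095009, -0.283735]
β = atan2(√(R₁₃²+R₂₃²), R₃₃) = 1.858483; α = atan2(R₂₃, R₁₃) mod 2π = 4.084837; γ = atan2(R₃₂, −R₃₁) mod 2π = 0.099244
Need the full column D^2_{m',0} for m'=−2..2 at α=4.0848, β=1.8585, γ=0.0992.
cos(β/2)=0.598442, sin(β/2)=0.801166
d^2_{-2,0}: single k=2 term ⇒ +0.563073;  D = -0.174819+0.535247i
d^2_{-1,0}: k∈[1..2] ⇒ +0.420595 -0.753816 = -0.333222;  D = +0.195656+0.269732i
d^2_{0,0}: k∈[0..2] ⇒ +0.128259 -0.919494 +0.411994 = -0.379242;  D = -0.379242+0.000000i
d^2_{1,0}: k∈[0..1] ⇒ -0.420595 +0.753816 = +0.333222;  D = -0.195656+0.269732i
d^2_{2,0}: single k=0 term ⇒ +0.563073;  D = -0.174819-0.535247i
Y_2^{m'}(θ=2.0797,φ=3.5873) and Σ D·Y over m':
  (-0.1748+0.5352i)·(+0.1851-0.2292i)  (+0.1957+0.2697i)·(+0.2966-0.1417i)  (-0.3792+0.0000i)·(-0.0908+0.0000i)  (-0.1957+0.2697i)·(-0.2966-0.1417i)  (-0.1748-0.5352i)·(+0.1851+0.2292i)
Y_2^0(R⁻¹ n̂) = +0.407545+0.000000i

Re=0.4075 Im=0.0000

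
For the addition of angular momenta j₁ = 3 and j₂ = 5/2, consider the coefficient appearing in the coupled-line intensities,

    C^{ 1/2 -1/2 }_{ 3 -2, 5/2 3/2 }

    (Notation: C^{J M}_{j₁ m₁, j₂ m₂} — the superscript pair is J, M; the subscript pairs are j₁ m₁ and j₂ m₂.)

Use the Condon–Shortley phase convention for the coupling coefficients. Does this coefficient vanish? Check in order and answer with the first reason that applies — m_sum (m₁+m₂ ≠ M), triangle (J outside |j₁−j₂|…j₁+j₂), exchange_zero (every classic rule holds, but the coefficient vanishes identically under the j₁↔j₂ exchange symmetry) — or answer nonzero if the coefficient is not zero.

nonzero

m-sum: m₁+m₂ = -2+3/2 = -1/2, M = -1/2  ✓
triangle: |j₁−j₂| = 1/2 ≤ J = 1/2 ≤ j₁+j₂ = 11/2  ✓
exchange: j₁≠j₂ or m₁≠m₂ — the exchange symmetry imposes no constraint here
value check: CG = +√(5/21) = +0.487950 ≠ 0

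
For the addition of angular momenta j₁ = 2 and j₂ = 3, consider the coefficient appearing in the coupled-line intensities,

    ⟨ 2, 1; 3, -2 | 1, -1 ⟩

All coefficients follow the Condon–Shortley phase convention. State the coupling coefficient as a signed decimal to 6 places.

triangle: 4!×0!×2!/7! = 48/5040
(j±m)!: 3!×1!×1!×5!×0!×2! = 1440
prefactor² = (2J+1)×Δ×N² = 288/7
  k=1: −1/(1!×3!×0!×0!×0!×2!) = -1/12
Σ = -1/12  ⇒  CG² = 288/7×(-1/12)² = 2/7
CG = −√(2/7) = -0.534522

-0.534522  (= −√(2/7))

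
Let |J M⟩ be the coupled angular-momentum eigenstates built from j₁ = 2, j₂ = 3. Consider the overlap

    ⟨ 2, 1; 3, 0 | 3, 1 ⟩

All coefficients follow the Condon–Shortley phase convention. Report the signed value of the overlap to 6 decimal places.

√[7·2!2!4!/9! · 3!1!3!3!4!2!] = √(96/5)
  +(−1)^0/∏(0,2,1,3,1,1)! = 1/12  (running 1/12)
  +(−1)^1/∏(1,1,0,2,2,2)! = -1/8  (running -1/24)
⟨..|..⟩ = √(96/5)·(-1/24) = -0.182574

−√(1/30) ≈ -0.182574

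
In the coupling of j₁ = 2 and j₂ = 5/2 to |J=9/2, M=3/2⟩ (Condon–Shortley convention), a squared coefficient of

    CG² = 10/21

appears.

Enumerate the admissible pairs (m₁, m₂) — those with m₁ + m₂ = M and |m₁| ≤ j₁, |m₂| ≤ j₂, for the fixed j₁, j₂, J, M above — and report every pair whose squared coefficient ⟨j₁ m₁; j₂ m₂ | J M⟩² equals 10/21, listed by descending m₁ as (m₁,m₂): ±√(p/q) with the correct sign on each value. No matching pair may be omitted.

Admissible pairs with m₁+m₂ = M = 3/2: (-1,5/2), (0,3/2), (1,1/2), (2,-1/2)
  (m₁,m₂)=(2,-1/2): CG² = 5/42, CG = +√(5/42)
  (m₁,m₂)=(1,1/2): CG² = 10/21, CG = +√(10/21)   ← matches the target
  (m₁,m₂)=(0,3/2): CG² = 5/14, CG = +√(5/14)
  (m₁,m₂)=(-1,5/2): CG² = 1/21, CG = +√(1/21)
Pairs with CG² = 10/21: (1,1/2): +√(10/21)

(1,1/2): +√(10/21)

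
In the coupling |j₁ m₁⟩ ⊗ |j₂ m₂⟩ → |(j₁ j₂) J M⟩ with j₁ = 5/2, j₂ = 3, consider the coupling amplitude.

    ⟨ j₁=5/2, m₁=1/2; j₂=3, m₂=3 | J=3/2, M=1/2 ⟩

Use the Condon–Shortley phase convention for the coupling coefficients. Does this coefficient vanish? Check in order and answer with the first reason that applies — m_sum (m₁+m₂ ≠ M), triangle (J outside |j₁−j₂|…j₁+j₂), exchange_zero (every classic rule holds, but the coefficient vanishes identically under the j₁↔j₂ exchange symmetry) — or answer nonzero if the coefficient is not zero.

m_sum

m-sum: m₁+m₂ = 1/2+3 = 7/2, M = 1/2  ✗ ⇒ coefficient is 0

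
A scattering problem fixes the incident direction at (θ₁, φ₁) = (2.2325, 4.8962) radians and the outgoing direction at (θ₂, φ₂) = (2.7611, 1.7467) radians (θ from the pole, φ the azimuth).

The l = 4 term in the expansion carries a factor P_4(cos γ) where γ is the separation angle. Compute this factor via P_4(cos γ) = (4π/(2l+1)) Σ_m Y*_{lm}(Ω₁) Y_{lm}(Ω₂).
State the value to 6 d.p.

0.112122

Term-by-term m-sum for l=4 (normalisation 4π/9 = 1.396263):
  [-4]  conj(Y_{4,-4})(Ω₁) = +0.127158+0.115003i ; Y_{4,-4}(Ω₂) = +0.006419-0.005446i ; Δ = +0.001443+0.000046i
  [-3]  conj(Y_{4,-3})(Ω₁) = +0.197872-0.321701i ; Y_{4,-3}(Ω₂) = -0.029975-0.051429i ; Δ = -0.022476-0.000533i
  [-2]  conj(Y_{4,-2})(Ω₁) = -0.319236-0.122947i ; Y_{4,-2}(Ω₂) = -0.218057+0.080044i ; Δ = +0.079453+0.001257i
  [-1]  conj(Y_{4,-1})(Ω₁) = +0.014967-0.080509i ; Y_{4,-1}(Ω₂) = +0.086628+0.487384i ; Δ = +0.040535+0.000321i
  [+0]  conj(Y_{4,0})(Ω₁) = -0.353060-0.000000i ; Y_{4,0}(Ω₂) = +0.333110+0.000000i ; Δ = -0.117608-0.000000i
  [+1]  conj(Y_{4,1})(Ω₁) = -0.014967-0.080509i ; Y_{4,1}(Ω₂) = -0.086628+0.487384i ; Δ = +0.040535-0.000321i
  [+2]  conj(Y_{4,2})(Ω₁) = -0.319236+0.122947i ; Y_{4,2}(Ω₂) = -0.218057-0.080044i ; Δ = +0.079453-0.001257i
  [+3]  conj(Y_{4,3})(Ω₁) = -0.197872-0.321701i ; Y_{4,3}(Ω₂) = +0.029975-0.051429i ; Δ = -0.022476+0.000533i
  [+4]  conj(Y_{4,4})(Ω₁) = +0.127158-0.115003i ; Y_{4,4}(Ω₂) = +0.006419+0.005446i ; Δ = +0.001443-0.000046i
Total Σ_m = +0.080301+0.000000i. Multiply by 1.396263: +0.112122+0.000000i. P_4(cos γ) = 0.112122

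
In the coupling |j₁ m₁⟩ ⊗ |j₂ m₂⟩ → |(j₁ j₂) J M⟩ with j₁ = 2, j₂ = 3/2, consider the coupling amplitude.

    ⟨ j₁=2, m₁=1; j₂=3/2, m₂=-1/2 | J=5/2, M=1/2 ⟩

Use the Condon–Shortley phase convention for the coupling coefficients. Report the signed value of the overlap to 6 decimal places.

j₁+j₂−J=1  J+j₁−j₂=3  J−j₁+j₂=2  j₁+j₂+J+1=7
(j₁±m₁, j₂±m₂, J±M) = (3,1,1,2,3,2)
P² = 72/35
sum k=0..1:
  [0] +1/2 = 1/2
  [1] −1/12 = -1/12
S = 5/12
C² = P²·S² = 5/14 ; C = +0.597614

+0.597614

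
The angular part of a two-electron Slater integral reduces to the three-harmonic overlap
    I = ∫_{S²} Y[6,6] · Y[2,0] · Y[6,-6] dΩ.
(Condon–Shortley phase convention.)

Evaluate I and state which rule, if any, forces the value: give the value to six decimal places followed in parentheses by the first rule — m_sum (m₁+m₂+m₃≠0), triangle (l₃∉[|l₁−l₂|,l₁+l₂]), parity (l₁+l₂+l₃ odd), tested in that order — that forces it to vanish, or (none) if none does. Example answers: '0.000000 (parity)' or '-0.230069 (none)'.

-0.252313 (none)

Rules hold: Σm=0, L=14 even, 4≤6≤8.
N = 13·5·13 = 845
Δ = 2!·10!·2!/15! = 1/90090
Racah Σ t=0..2: t=0:+1/69120 t=1:−1/14400 t=2:+1/69120 = -7/172800
⇒ 3j(6 2 6; 0 0 0)² = 14/715, sgn -1
Racah Σ t=0..0: t=0:+1/14515200 = 1/14515200
⇒ 3j(6 2 6; 6 0 -6)² = 22/455, sgn +1
4πI² = N·(3j₀)²·(3jₘ)² = 4/5
I = -1·√(0.8/4π) = -0.25231325
No selection rule forces the value: the integral is nonzero (none).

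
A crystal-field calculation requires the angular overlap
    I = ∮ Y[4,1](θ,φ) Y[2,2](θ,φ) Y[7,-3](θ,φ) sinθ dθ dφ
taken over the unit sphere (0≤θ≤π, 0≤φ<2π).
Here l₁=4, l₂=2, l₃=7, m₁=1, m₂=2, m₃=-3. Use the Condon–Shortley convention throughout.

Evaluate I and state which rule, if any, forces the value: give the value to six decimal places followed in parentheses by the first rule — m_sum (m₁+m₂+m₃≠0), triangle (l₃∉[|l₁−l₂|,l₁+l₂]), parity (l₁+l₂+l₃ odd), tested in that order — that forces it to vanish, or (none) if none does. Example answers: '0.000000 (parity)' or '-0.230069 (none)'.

0.000000 (triangle)

l₃=7 ∉ [2,6] — triangle fails ⇒ I = 0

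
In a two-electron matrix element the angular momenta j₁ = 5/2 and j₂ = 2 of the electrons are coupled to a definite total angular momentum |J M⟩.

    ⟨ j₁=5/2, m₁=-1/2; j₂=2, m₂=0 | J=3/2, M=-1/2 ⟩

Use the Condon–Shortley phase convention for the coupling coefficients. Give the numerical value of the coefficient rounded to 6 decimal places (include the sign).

√[4·3!2!1!/7! · 2!3!2!2!1!2!] = √(32/35)
  +(−1)^1/∏(1,2,2,1,0,0)! = -1/4  (running -1/4)
  +(−1)^2/∏(2,1,1,0,1,1)! = 1/2  (running 1/4)
⟨..|..⟩ = √(32/35)·(1/4) = +0.239046

+√(2/35) = +0.239046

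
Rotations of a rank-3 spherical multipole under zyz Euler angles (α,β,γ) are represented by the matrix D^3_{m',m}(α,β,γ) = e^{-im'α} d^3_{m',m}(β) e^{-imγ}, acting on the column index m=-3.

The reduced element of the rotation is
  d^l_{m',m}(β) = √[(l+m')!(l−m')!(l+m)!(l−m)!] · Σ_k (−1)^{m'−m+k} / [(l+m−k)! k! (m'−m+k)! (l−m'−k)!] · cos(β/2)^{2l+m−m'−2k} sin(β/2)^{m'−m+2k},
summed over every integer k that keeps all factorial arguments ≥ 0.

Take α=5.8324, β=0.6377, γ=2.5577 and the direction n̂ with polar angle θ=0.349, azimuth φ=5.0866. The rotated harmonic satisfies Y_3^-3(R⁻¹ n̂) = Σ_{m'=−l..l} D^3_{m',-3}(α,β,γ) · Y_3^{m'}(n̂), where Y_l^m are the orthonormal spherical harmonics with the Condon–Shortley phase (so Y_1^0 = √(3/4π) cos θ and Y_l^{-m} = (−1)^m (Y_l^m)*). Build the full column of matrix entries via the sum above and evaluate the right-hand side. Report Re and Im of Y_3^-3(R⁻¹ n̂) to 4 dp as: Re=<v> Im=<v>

Need the full column D^3_{m',-3} for m'=−3..3 at α=5.8324, β=0.6377, γ=2.5577.
cos(β/2)=0.949597, sin(β/2)=0.313475
d^3_{-3,-3}: single k=0 term ⇒ +0.733221;  D = +0.732704+0.027532i
d^3_{-2,-3}: single k=0 term ⇒ -0.592890;  D = -0.523587-0.278163i
d^3_{-1,-3}: single k=0 term ⇒ +0.309462;  D = +0.182734+0.249749i
d^3_{0,-3}: single k=0 term ⇒ -0.117961;  D = -0.021221-0.116037i
d^3_{1,-3}: single k=0 term ⇒ +0.033724;  D = -0.008992+0.032503i
d^3_{2,-3}: single k=0 term ⇒ -0.007041;  D = +0.004646-0.005290i
d^3_{3,-3}: single k=0 term ⇒ +0.000949;  D = -0.000874+0.000369i
Y_3^{m'}(θ=0.349,φ=5.0866) and Σ D·Y over m':
  (+0.7327+0.0275i)·(-0.0150-0.0072i)  (-0.5236-0.2782i)·(-0.0823+0.0764i)  (+0.1827+0.2497i)·(+0.1380+0.3513i)  (-0.0212-0.1160i)·(+0.4963+0.0000i)  (-0.0090+0.0325i)·(-0.1380+0.3513i)  (+0.0046-0.0053i)·(-0.0823-0.0764i)  (-0.0009+0.0004i)·(+0.0150-0.0072i)
Y_3^-3(R⁻¹ n̂) = -0.030513+0.010680i

Re=-0.0305 Im=0.0107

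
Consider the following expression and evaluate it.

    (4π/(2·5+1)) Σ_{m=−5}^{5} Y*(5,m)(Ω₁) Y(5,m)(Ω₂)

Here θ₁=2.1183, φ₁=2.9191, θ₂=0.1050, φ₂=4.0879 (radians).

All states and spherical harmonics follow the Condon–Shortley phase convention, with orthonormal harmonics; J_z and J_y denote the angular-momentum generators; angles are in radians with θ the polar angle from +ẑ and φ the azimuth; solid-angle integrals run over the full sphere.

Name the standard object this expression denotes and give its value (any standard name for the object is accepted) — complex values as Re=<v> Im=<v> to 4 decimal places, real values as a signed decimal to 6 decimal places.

This sum is the spherical-harmonic addition theorem: it equals the Legendre polynomial P_l(cos γ) of the angle γ between the two directions.
Summing Y*_{l m}(θ₁,φ₁)·Y_{l m}(θ₂,φ₂) over m ∈ [−5, 5]; prefactor 4π/(2·5+1) = 1.142397:
  [-5]  conj(Y_{5,-5})(Ω₁) = -0.09319 + 0.18888j ; Y_{5,-5}(Ω₂) = -0.00000 - 0.00001j ; Δ = 0.00000 + 0.00000j
  [-4]  conj(Y_{5,-4})(Ω₁) = -0.25559 + 0.31553j ; Y_{5,-4}(Ω₂) = -0.00014 + 0.00011j ; Δ = 0.00000 - 0.00007j
  [-3]  conj(Y_{5,-3})(Ω₁) = -0.24333 + 0.19179j ; Y_{5,-3}(Ω₂) = 0.00300 + 0.00094j ; Δ = -0.00091 + 0.00035j
  [-2]  conj(Y_{5,-2})(Ω₁) = 0.10859 - 0.05179j ; Y_{5,-2}(Ω₂) = -0.01152 - 0.03455j ; Δ = -0.00304 - 0.00316j
  [-1]  conj(Y_{5,-1})(Ω₁) = 0.33386 - 0.07553j ; Y_{5,-1}(Ω₂) = -0.15103 + 0.20955j ; Δ = -0.03459 + 0.08137j
  [+0]  conj(Y_{5,0})(Ω₁) = -0.04003 + 0.00000j ; Y_{5,0}(Ω₂) = 0.85979 + 0.00000j ; Δ = -0.03442 + 0.00000j
  [+1]  conj(Y_{5,1})(Ω₁) = -0.33386 - 0.07553j ; Y_{5,1}(Ω₂) = 0.15103 + 0.20955j ; Δ = -0.03459 - 0.08137j
  [+2]  conj(Y_{5,2})(Ω₁) = 0.10859 + 0.05179j ; Y_{5,2}(Ω₂) = -0.01152 + 0.03455j ; Δ = -0.00304 + 0.00316j
  [+3]  conj(Y_{5,3})(Ω₁) = 0.24333 + 0.19179j ; Y_{5,3}(Ω₂) = -0.00300 + 0.00094j ; Δ = -0.00091 - 0.00035j
  [+4]  conj(Y_{5,4})(Ω₁) = -0.25559 - 0.31553j ; Y_{5,4}(Ω₂) = -0.00014 - 0.00011j ; Δ = 0.00000 + 0.00007j
  [+5]  conj(Y_{5,5})(Ω₁) = 0.09319 + 0.18888j ; Y_{5,5}(Ω₂) = 0.00000 - 0.00001j ; Δ = 0.00000 - 0.00000j
Total Σ_m = -0.11150 + 0.00000j. Multiply by 1.142397: -0.12737 + 0.00000j. P_5(cos γ) = -0.127372

Legendre polynomial (addition theorem), -0.127372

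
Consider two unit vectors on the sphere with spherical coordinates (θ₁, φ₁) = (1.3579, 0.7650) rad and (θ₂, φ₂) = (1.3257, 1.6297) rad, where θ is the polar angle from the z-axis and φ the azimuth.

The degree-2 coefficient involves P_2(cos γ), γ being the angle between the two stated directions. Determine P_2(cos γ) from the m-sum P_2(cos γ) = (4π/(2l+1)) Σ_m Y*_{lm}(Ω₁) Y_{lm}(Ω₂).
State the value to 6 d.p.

0.166402

Addition theorem: P_2(cos γ) = (4π/5) Σ_m Y*_{lm}(Ω₁) Y_{lm}(Ω₂), m = −2…2:
  [-2]  conj(Y_{2,-2})(Ω₁) = +0.015051+0.368722i ; Y_{2,-2}(Ω₂) = -0.361011+0.042728i ; Δ = -0.021188-0.132470i
  [-1]  conj(Y_{2,-1})(Ω₁) = +0.115095+0.110493i ; Y_{2,-1}(Ω₂) = -0.010706-0.181541i ; Δ = +0.018827-0.022077i
  [+0]  conj(Y_{2,0})(Ω₁) = -0.273150-0.000000i ; Y_{2,0}(Ω₂) = -0.259682+0.000000i ; Δ = +0.070932+0.000000i
  [+1]  conj(Y_{2,1})(Ω₁) = -0.115095+0.110493i ; Y_{2,1}(Ω₂) = +0.010706-0.181541i ; Δ = +0.018827+0.022077i
  [+2]  conj(Y_{2,2})(Ω₁) = +0.015051-0.368722i ; Y_{2,2}(Ω₂) = -0.361011-0.042728i ; Δ = -0.021188+0.132470i
Total Σ_m = +0.066209+0.000000i. Multiply by 2.513274: +0.166402+0.000000i. P_2(cos γ) = 0.166402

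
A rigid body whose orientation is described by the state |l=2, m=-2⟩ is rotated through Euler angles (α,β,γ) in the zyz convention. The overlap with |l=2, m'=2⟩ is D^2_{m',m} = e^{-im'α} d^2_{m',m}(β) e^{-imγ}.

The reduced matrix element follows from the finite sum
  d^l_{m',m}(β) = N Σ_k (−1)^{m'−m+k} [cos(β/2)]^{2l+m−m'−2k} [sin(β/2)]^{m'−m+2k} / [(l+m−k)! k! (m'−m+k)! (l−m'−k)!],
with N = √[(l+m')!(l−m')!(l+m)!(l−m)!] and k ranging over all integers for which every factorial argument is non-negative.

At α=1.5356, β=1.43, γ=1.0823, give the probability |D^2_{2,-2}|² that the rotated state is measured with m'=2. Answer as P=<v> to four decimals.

P=0.0341

First d^2_{2,-2}(β=1.4300), then the phase factors e^{-i(2)α} and e^{-i(-2)γ}:
c=cos(1.430000/2)=0.755093, s=sin(1.430000/2)=0.655617; N=√[24·1·1·24]=24.000000
k: max(0,(-2)−(2))=0 … min(2+(-2),2−(2))=0
  k=0: (−1)^4·24.0000/(24)·0.7551^0·0.6556^4 = +0.184757
d^2_{2,-2}(1.4300) = +0.184757
|D^2_{2,-2}|² = |d^2_{2,-2}(β)|² = (+0.184757)² = 0.034135 (the z-rotation phases have unit modulus)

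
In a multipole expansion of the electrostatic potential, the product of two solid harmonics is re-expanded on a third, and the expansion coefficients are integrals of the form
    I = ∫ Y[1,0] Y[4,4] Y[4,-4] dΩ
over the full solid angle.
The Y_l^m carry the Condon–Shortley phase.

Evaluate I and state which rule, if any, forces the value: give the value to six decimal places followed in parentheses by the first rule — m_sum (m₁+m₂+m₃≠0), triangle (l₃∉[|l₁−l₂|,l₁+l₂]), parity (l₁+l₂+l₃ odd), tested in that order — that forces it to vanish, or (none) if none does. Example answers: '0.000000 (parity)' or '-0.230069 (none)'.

l₁+l₂+l₃=9 is odd: 3j(l;000)=0 ⇒ I=0

0.000000 (parity)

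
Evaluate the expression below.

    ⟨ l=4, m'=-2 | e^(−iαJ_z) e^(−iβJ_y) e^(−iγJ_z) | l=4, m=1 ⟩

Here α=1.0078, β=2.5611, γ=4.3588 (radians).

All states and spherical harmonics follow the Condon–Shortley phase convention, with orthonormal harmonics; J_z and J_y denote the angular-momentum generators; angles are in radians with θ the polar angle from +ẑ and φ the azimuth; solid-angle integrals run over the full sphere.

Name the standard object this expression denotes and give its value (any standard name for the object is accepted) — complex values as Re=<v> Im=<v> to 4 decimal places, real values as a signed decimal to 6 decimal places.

This is a Wigner D-matrix element — the rotation-matrix element ⟨l m'| R(α,β,γ) |l m⟩ in the angular-momentum basis.
Split into d^4_{-2,1}(β=2.5611) × two z-phases.
Half-angle: c=0.286188, s=0.958173. N=√(2·720·120·6)=1018.233765
Admissible k: 3..5 (factorial args all ≥0)
  k=3: (−1)^0·1018.2338/(72)·0.2862^5·0.9582^3 = +0.023884
  k=4: (−1)^1·1018.2338/(48)·0.2862^3·0.9582^5 = -0.401589
  k=5: (−1)^2·1018.2338/(240)·0.2862^1·0.9582^7 = +0.900320
d^4_{-2,1}(2.5611) = +0.023884 -0.401589 +0.900320 = +0.522614
Attach z-rotation phases: D = e^{-i(-2)(1.0078)}·(+0.522614)·e^{-i(1)(4.3588)} = -0.364711-0.374315i

Wigner D-matrix element, Re=-0.3647 Im=-0.3743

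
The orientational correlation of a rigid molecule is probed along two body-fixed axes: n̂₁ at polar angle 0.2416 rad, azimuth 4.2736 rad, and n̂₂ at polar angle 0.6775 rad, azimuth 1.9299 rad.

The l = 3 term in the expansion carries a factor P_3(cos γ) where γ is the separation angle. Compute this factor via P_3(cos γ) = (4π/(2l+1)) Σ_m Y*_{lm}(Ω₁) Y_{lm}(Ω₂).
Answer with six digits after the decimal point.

-0.285424

Summing Y*_{l m}(θ₁,φ₁)·Y_{l m}(θ₂,φ₂) over m ∈ [−3, 3]; prefactor 4π/(2·3+1) = 1.795196:
  [-3]  conj(Y_{3,-3})(Ω₁) = (0.005530, 0.001438) ; Y_{3,-3}(Ω₂) = (0.090506, 0.048681) ; Δ = (0.000431, 0.000399)
  [-2]  conj(Y_{3,-2})(Ω₁) = (-0.036298, 0.043693) ; Y_{3,-2}(Ω₂) = (-0.235598, 0.205890) ; Δ = (-0.000444, -0.017767)
  [-1]  conj(Y_{3,-1})(Ω₁) = (-0.121998, -0.259957) ; Y_{3,-1}(Ω₂) = (-0.144905, -0.386022) ; Δ = (-0.082671, 0.084763)
  [+0]  conj(Y_{3,0})(Ω₁) = (0.620968, -0.000000) ; Y_{3,0}(Ω₂) = (0.010268, 0.000000) ; Δ = (0.006376, 0.000000)
  [+1]  conj(Y_{3,1})(Ω₁) = (0.121998, -0.259957) ; Y_{3,1}(Ω₂) = (0.144905, -0.386022) ; Δ = (-0.082671, -0.084763)
  [+2]  conj(Y_{3,2})(Ω₁) = (-0.036298, -0.043693) ; Y_{3,2}(Ω₂) = (-0.235598, -0.205890) ; Δ = (-0.000444, 0.017767)
  [+3]  conj(Y_{3,3})(Ω₁) = (-0.005530, 0.001438) ; Y_{3,3}(Ω₂) = (-0.090506, 0.048681) ; Δ = (0.000431, -0.000399)
Σ over m = (-0.158993, 0.000000); ×(4π/7) → (-0.285424, 0.000000). Real part: -0.285424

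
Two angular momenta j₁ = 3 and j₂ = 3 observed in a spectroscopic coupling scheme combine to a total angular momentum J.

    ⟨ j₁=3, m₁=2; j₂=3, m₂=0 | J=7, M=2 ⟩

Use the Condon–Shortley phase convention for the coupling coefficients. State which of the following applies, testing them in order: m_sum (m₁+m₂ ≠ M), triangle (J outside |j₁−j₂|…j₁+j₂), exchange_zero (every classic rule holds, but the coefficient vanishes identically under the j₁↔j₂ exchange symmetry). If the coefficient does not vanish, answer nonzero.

triangle

m-sum: m₁+m₂ = 2+0 = 2, M = 2  ✓
triangle: need |j₁−j₂| ≤ J ≤ j₁+j₂, i.e. J ∈ [0, 6]; J = 7 is outside ✗ ⇒ coefficient is 0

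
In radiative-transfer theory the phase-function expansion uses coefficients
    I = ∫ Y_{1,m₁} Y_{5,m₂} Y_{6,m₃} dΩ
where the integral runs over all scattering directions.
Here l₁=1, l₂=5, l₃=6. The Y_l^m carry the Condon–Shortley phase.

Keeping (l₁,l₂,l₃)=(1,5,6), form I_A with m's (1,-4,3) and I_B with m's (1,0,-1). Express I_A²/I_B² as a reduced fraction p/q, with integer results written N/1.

Shared (l₁,l₂,l₃)=(1,5,6): N and (l;000)² cancel in I_A²/I_B².
A: Δ = 0!·2!·10!/13! = 1/858; Racah Σ t=0..0: t=0:+1/725760 = 1/725760; ⇒ 3j(1 5 6; 1 -4 3)² = 1/286, sgn -1
B: Δ = 0!·2!·10!/13! = 1/858; Racah Σ t=0..0: t=0:+1/28800 = 1/28800; ⇒ 3j(1 5 6; 1 0 -1)² = 7/286, sgn -1
I_A²/I_B² = (1/286)/(7/286) = 1/7

1/7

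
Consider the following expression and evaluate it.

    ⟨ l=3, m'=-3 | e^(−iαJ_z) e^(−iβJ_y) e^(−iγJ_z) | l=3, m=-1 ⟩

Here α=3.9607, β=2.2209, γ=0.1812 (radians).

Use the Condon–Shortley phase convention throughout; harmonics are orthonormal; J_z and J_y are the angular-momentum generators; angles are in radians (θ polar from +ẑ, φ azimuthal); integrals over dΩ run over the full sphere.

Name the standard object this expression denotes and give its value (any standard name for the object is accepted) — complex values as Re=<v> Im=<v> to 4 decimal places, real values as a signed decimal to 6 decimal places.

This is a Wigner D-matrix element — the rotation-matrix element ⟨l m'| R(α,β,γ) |l m⟩ in the angular-momentum basis.
Split into d^3_{-3,-1}(β=2.2209) × two z-phases.
Half-angle: c=0.444258, s=0.895899. N=√(1·720·2·24)=185.903201
Admissible k: 2..2 (factorial args all ≥0)
  k=2: (−1)^0·185.9032/(48)·0.4443^4·0.8959^2 = +0.121089
d^3_{-3,-1}(2.2209) = +0.121089
Attach z-rotation phases: D = e^{-i(-3)(3.9607)}·(+0.121089)·e^{-i(-1)(0.1812)} = +0.106087-0.058379i

Wigner D-matrix element, Re=0.1061 Im=-0.0584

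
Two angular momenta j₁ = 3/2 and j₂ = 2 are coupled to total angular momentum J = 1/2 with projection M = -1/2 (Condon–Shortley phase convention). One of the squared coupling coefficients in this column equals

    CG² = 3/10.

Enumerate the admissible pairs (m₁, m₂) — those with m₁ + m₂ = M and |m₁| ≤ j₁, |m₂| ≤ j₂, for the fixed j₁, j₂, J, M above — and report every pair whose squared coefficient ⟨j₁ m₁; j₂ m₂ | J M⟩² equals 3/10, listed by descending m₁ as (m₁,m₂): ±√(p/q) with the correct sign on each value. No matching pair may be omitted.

(1/2,-1): −√(3/10)

Admissible pairs with m₁+m₂ = M = -1/2: (-3/2,1), (-1/2,0), (1/2,-1), (3/2,-2)
  (m₁,m₂)=(3/2,-2): CG² = 2/5, CG = +√(2/5)
  (m₁,m₂)=(1/2,-1): CG² = 3/10, CG = −√(3/10)   ← matches the target
  (m₁,m₂)=(-1/2,0): CG² = 1/5, CG = +√(1/5)
  (m₁,m₂)=(-3/2,1): CG² = 1/10, CG = −√(1/10)
Pairs with CG² = 3/10: (1/2,-1): −√(3/10)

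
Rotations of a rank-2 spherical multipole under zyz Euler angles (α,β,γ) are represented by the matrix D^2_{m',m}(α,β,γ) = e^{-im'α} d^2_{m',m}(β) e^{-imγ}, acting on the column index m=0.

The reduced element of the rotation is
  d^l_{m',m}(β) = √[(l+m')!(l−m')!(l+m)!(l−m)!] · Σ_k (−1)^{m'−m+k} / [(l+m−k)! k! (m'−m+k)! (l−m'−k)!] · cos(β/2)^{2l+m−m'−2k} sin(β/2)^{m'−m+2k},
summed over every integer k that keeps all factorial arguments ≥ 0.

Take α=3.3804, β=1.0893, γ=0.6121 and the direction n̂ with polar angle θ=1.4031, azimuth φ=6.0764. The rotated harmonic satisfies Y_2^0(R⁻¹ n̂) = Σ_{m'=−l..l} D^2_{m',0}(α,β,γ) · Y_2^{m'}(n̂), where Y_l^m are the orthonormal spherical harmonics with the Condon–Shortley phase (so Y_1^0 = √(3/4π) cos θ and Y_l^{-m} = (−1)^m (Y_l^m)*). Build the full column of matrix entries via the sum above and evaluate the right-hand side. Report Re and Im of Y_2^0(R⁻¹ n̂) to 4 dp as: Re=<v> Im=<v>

Need the full column D^2_{m',0} for m'=−2..2 at α=3.3804, β=1.0893, γ=0.6121.
cos(β/2)=0.855309, sin(β/2)=0.518119
d^2_{-2,0}: single k=2 term ⇒ +0.481039;  D = +0.427208+0.221115i
d^2_{-1,0}: k∈[1..2] ⇒ +0.794097 -0.291398 = +0.502699;  D = -0.488433-0.118910i
d^2_{0,0}: k∈[0..2] ⇒ +0.535170 -0.785533 +0.072064 = -0.178299;  D = -0.178299+0.000000i
d^2_{1,0}: k∈[0..1] ⇒ -0.794097 +0.291398 = -0.502699;  D = +0.488433-0.118910i
d^2_{2,0}: single k=0 term ⇒ +0.481039;  D = +0.427208-0.221115i
Y_2^{m'}(θ=1.4031,φ=6.0764) and Σ D·Y over m':
  (+0.4272+0.2211i)·(+0.3439+0.1509i)  (-0.4884-0.1189i)·(+0.1244+0.0261i)  (-0.1783+0.0000i)·(-0.2890+0.0000i)  (+0.4884-0.1189i)·(-0.1244+0.0261i)  (+0.4272-0.2211i)·(+0.3439-0.1509i)
Y_2^0(R⁻¹ n̂) = +0.163247+0.000000i

Re=0.1632 Im=0.0000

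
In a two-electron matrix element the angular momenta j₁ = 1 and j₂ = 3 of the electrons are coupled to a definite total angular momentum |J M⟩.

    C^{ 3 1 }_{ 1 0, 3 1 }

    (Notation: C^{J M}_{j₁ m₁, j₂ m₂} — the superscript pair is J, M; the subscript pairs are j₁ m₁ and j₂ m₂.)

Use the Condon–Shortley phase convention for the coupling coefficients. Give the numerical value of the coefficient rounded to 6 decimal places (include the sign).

−√(1/12) ≈ -0.288675

√[7·1!1!5!/8! · 1!1!4!2!4!2!] = √(48)
  +(−1)^0/∏(0,1,1,4,0,1)! = 1/24  (running 1/24)
  +(−1)^1/∏(1,0,0,3,1,2)! = -1/12  (running -1/24)
⟨..|..⟩ = √(48)·(-1/24) = -0.288675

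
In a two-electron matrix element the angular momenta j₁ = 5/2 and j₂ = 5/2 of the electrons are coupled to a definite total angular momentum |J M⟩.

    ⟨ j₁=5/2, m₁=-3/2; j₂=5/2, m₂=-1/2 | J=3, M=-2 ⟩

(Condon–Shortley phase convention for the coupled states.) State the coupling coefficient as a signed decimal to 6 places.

-0.288675

triangle: 2!×3!×3!/9! = 72/362880
(j±m)!: 1!×4!×2!×3!×1!×5! = 34560
prefactor² = (2J+1)×Δ×N² = 48
  k=1: −1/(1!×1!×3!×1!×0!×2!) = -1/12
  k=2: +1/(2!×0!×2!×0!×1!×3!) = 1/24
Σ = -1/24  ⇒  CG² = 48×(-1/24)² = 1/12
CG = −√(1/12) = -0.288675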